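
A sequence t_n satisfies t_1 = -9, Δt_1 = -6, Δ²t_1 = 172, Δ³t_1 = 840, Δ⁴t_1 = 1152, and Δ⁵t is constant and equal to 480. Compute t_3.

Build the table forward from the leading diagonal:
Δ⁵: 480  480  480
Δ⁴: 1152  1632  2112
Δ³: 840  1992  3624
Δ²: 172  1012  3004
Δ: -6  166  1178
t: -9  -15  151

151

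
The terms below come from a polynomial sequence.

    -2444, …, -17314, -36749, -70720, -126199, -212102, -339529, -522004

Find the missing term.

-7147

Using the last 7 terms:
D1: -19435  -33971  -55479  -85903  -127427  -182475
D2: -14536  -21508  -30424  -41524  -55048
D3: -6972  -8916  -11100  -13524
D4: -1944  -2184  -2424
D5: -240  -240
Constant fifth difference = -240.
Extend backward: -1944 + 240 = -1704;  -6972 + 1704 = -5268;  -14536 + 5268 = -9268;  -19435 + 9268 = -10167;  -17314 + 10167 = -7147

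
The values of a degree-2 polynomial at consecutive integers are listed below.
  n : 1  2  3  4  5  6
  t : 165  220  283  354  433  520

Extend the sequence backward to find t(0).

118

Δ: 55, 63, 71, 79, 87
Δ²: 8, 8, 8, 8
The second differences are constant at 8.
Work back: 55 − 8 = 47;  165 − 47 = 118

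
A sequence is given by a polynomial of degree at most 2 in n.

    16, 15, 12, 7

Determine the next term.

0

D1: -1 , -3 , -5
D2: -2 , -2
Constant second difference = -2, so extend:
-5 − 2 = -7;  7 − 7 = 0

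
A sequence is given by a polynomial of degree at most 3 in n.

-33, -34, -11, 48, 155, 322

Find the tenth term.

1830

D1: -1 , 23 , 59 , 107 , 167
D2: 24 , 36 , 48 , 60
D3: 12 , 12 , 12
Third differences constant at 12.
60 + 12 = 72;  167 + 72 = 239;  322 + 239 = 561
72 + 12 = 84;  239 + 84 = 323;  561 + 323 = 884
84 + 12 = 96;  323 + 96 = 419;  884 + 419 = 1303
96 + 12 = 108;  419 + 108 = 527;  1303 + 527 = 1830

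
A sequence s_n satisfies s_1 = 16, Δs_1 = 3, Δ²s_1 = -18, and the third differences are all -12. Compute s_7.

Build the table forward from the leading diagonal:
Third differences: -12, -12, -12, -12, -12, -12, -12
Second differences: -18, -30, -42, -54, -66, -78, -90
First differences: 3, -15, -45, -87, -141, -207, -285
s: 16, 19, 4, -41, -128, -269, -476

-476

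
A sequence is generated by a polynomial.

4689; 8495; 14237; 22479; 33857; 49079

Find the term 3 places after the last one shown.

3806  5742  8242  11378  15222
1936  2500  3136  3844
564  636  708
72  72
The fourth differences are constant (72).
708 + 72 = 780;  3844 + 780 = 4624;  15222 + 4624 = 19846;  49079 + 19846 = 68925
780 + 72 = 852;  4624 + 852 = 5476;  19846 + 5476 = 25322;  68925 + 25322 = 94247
852 + 72 = 924;  5476 + 924 = 6400;  25322 + 6400 = 31722;  94247 + 31722 = 125969

125969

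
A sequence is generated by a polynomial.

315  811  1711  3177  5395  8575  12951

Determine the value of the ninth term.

26347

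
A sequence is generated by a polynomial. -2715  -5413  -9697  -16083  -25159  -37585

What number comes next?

-54093

D1: -2698  -4284  -6386  -9076  -12426
D2: -1586  -2102  -2690  -3350
D3: -516  -588  -660
D4: -72  -72
Fourth differences constant at -72.
-660 − 72 = -732;  -3350 − 732 = -4082;  -12426 − 4082 = -16508;  -37585 − 16508 = -54093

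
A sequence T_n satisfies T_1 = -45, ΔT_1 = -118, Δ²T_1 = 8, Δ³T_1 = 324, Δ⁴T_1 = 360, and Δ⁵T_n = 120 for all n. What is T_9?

Build the table forward from the leading diagonal:
D5: 120, 120, 120, 120, 120, 120, 120, 120, 120
D4: 360, 480, 600, 720, 840, 960, 1080, 1200, 1320
D3: 324, 684, 1164, 1764, 2484, 3324, 4284, 5364, 6564
D2: 8, 332, 1016, 2180, 3944, 6428, 9752, 14036, 19400
D1: -118, -110, 222, 1238, 3418, 7362, 13790, 23542, 37578
T: -45, -163, -273, -51, 1187, 4605, 11967, 25757, 49299

49299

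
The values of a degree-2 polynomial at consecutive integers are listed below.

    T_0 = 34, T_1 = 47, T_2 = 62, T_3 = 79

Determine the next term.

13, 15, 17
2, 2
Constant second difference = 2, so extend:
17 + 2 = 19;  79 + 19 = 98

98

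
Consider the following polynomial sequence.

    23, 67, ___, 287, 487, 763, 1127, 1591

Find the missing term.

151

Using the last 5 terms:
D1: 200  276  364  464
D2: 76  88  100
D3: 12  12
Constant third difference = 12.
Extend backward: 76 − 12 = 64;  200 − 64 = 136;  287 − 136 = 151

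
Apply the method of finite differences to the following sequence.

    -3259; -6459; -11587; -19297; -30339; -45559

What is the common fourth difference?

First differences: -3200, -5128, -7710, -11042, -15220
Second differences: -1928, -2582, -3332, -4178
Third differences: -654, -750, -846
Fourth differences: -96, -96

-96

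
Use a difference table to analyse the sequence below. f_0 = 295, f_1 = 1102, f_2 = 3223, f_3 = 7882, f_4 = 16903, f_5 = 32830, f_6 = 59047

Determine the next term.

99898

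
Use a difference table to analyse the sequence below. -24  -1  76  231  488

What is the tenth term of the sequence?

D1: 23, 77, 155, 257
D2: 54, 78, 102
D3: 24, 24
Third differences constant at 24.
102 + 24 = 126;  257 + 126 = 383;  488 + 383 = 871
126 + 24 = 150;  383 + 150 = 533;  871 + 533 = 1404
150 + 24 = 174;  533 + 174 = 707;  1404 + 707 = 2111
174 + 24 = 198;  707 + 198 = 905;  2111 + 905 = 3016
198 + 24 = 222;  905 + 222 = 1127;  3016 + 1127 = 4143

4143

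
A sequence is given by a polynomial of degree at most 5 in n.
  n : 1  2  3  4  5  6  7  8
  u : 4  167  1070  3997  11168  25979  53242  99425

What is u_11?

446054

163, 903, 2927, 7171, 14811, 27263, 46183
740, 2024, 4244, 7640, 12452, 18920
1284, 2220, 3396, 4812, 6468
936, 1176, 1416, 1656
240, 240, 240
The fifth differences are constant (240).
1656 + 240 = 1896;  6468 + 1896 = 8364;  18920 + 8364 = 27284;  46183 + 27284 = 73467;  99425 + 73467 = 172892
1896 + 240 = 2136;  8364 + 2136 = 10500;  27284 + 10500 = 37784;  73467 + 37784 = 111251;  172892 + 111251 = 284143
2136 + 240 = 2376;  10500 + 2376 = 12876;  37784 + 12876 = 50660;  111251 + 50660 = 161911;  284143 + 161911 = 446054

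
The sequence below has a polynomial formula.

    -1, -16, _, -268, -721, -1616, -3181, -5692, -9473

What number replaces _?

Using the last 6 terms:
D1: -453  -895  -1565  -2511  -3781
D2: -442  -670  -946  -1270
D3: -228  -276  -324
D4: -48  -48
Constant fourth difference = -48.
Extend backward: -228 + 48 = -180;  -442 + 180 = -262;  -453 + 262 = -191;  -268 + 191 = -77

-77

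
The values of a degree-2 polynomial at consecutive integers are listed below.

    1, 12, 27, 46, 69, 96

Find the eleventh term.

First differences: 11, 15, 19, 23, 27
Second differences: 4, 4, 4, 4
Second differences constant at 4.
27 + 4 = 31;  96 + 31 = 127
31 + 4 = 35;  127 + 35 = 162
35 + 4 = 39;  162 + 39 = 201
39 + 4 = 43;  201 + 43 = 244
43 + 4 = 47;  244 + 47 = 291

291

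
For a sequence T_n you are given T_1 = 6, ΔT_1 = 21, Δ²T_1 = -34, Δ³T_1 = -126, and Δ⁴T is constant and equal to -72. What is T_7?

-3978

Build the table forward from the leading diagonal:
Fourth differences: -72, -72, -72, -72, -72, -72, -72
Third differences: -126, -198, -270, -342, -414, -486, -558
Second differences: -34, -160, -358, -628, -970, -1384, -1870
First differences: 21, -13, -173, -531, -1159, -2129, -3513
T: 6, 27, 14, -159, -690, -1849, -3978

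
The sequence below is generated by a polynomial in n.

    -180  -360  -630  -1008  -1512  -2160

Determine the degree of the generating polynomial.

3

Δ: -180, -270, -378, -504, -648
Δ²: -90, -108, -126, -144
Δ³: -18, -18, -18
The third differences are constant, so the polynomial has degree 3.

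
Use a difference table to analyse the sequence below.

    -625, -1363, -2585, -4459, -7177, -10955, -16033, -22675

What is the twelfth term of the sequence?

-71003

Δ: -738  -1222  -1874  -2718  -3778  -5078  -6642
Δ²: -484  -652  -844  -1060  -1300  -1564
Δ³: -168  -192  -216  -240  -264
Δ⁴: -24  -24  -24  -24
Fourth differences constant at -24.
-264 − 24 = -288;  -1564 − 288 = -1852;  -6642 − 1852 = -8494;  -22675 − 8494 = -31169
-288 − 24 = -312;  -1852 − 312 = -2164;  -8494 − 2164 = -10658;  -31169 − 10658 = -41827
-312 − 24 = -336;  -2164 − 336 = -2500;  -10658 − 2500 = -13158;  -41827 − 13158 = -54985
-336 − 24 = -360;  -2500 − 360 = -2860;  -13158 − 2860 = -16018;  -54985 − 16018 = -71003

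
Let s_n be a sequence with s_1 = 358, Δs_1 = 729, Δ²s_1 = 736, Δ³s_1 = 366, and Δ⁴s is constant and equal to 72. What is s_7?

24172

Build the table forward from the leading diagonal:
Fourth differences: 72, 72, 72, 72, 72, 72, 72
Third differences: 366, 438, 510, 582, 654, 726, 798
Second differences: 736, 1102, 1540, 2050, 2632, 3286, 4012
First differences: 729, 1465, 2567, 4107, 6157, 8789, 12075
s: 358, 1087, 2552, 5119, 9226, 15383, 24172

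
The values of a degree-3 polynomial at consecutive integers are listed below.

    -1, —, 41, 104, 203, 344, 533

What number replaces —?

8

Using the last 5 terms:
63  99  141  189
36  42  48
6  6
Constant third difference = 6.
Extend backward: 36 − 6 = 30;  63 − 30 = 33;  41 − 33 = 8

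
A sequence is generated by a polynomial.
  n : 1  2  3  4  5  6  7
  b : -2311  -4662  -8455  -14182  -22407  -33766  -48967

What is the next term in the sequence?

-2351, -3793, -5727, -8225, -11359, -15201
-1442, -1934, -2498, -3134, -3842
-492, -564, -636, -708
-72, -72, -72
Fourth differences constant at -72.
-708 − 72 = -780;  -3842 − 780 = -4622;  -15201 − 4622 = -19823;  -48967 − 19823 = -68790

-68790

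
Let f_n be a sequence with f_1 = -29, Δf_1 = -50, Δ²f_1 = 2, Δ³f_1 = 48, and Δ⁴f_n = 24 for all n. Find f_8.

2183

Build the table forward from the leading diagonal:
Δ⁴: 24  24  24  24  24  24  24  24
Δ³: 48  72  96  120  144  168  192  216
Δ²: 2  50  122  218  338  482  650  842
Δ: -50  -48  2  124  342  680  1162  1812
f: -29  -79  -127  -125  -1  341  1021  2183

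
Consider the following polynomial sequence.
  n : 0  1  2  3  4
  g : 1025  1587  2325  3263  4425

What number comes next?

5835

562, 738, 938, 1162
176, 200, 224
24, 24
The third differences are constant (24).
224 + 24 = 248;  1162 + 248 = 1410;  4425 + 1410 = 5835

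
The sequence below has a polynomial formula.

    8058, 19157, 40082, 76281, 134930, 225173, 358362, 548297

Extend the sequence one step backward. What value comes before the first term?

11099  20925  36199  58649  90243  133189  189935
9826  15274  22450  31594  42946  56746
5448  7176  9144  11352  13800
1728  1968  2208  2448
240  240  240
The fifth differences are constant at 240.
Work back: 1728 − 240 = 1488;  5448 − 1488 = 3960;  9826 − 3960 = 5866;  11099 − 5866 = 5233;  8058 − 5233 = 2825

2825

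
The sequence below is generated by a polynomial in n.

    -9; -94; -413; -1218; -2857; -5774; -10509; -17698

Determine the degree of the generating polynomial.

D1: -85, -319, -805, -1639, -2917, -4735, -7189
D2: -234, -486, -834, -1278, -1818, -2454
D3: -252, -348, -444, -540, -636
D4: -96, -96, -96, -96
The fourth differences are constant, so the polynomial has degree 4.

4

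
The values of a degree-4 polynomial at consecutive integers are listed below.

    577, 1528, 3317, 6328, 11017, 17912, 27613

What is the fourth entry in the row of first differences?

Δ: 951, 1789, 3011, 4689, 6895, 9701
Δ²: 838, 1222, 1678, 2206, 2806
Δ³: 384, 456, 528, 600
Δ⁴: 72, 72, 72

4689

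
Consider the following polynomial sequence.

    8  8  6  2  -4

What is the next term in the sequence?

-12

0, -2, -4, -6
-2, -2, -2
Second differences constant at -2.
-6 − 2 = -8;  -4 − 8 = -12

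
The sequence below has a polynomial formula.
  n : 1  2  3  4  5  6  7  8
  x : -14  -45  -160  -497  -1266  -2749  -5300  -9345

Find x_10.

-23981

First differences: -31  -115  -337  -769  -1483  -2551  -4045
Second differences: -84  -222  -432  -714  -1068  -1494
Third differences: -138  -210  -282  -354  -426
Fourth differences: -72  -72  -72  -72
Constant fourth difference = -72, so extend:
-426 − 72 = -498;  -1494 − 498 = -1992;  -4045 − 1992 = -6037;  -9345 − 6037 = -15382
-498 − 72 = -570;  -1992 − 570 = -2562;  -6037 − 2562 = -8599;  -15382 − 8599 = -23981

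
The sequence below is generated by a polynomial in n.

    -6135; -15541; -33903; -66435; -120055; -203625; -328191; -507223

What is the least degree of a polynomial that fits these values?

-9406, -18362, -32532, -53620, -83570, -124566, -179032
-8956, -14170, -21088, -29950, -40996, -54466
-5214, -6918, -8862, -11046, -13470
-1704, -1944, -2184, -2424
-240, -240, -240
The fifth differences are constant, so the polynomial has degree 5.

5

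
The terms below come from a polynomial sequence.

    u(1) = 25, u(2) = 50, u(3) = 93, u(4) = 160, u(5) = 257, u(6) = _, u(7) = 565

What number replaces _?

Using the first 5 terms:
Δ: 25, 43, 67, 97
Δ²: 18, 24, 30
Δ³: 6, 6
Constant third difference = 6.
Extend forward: 30 + 6 = 36;  97 + 36 = 133;  257 + 133 = 390

390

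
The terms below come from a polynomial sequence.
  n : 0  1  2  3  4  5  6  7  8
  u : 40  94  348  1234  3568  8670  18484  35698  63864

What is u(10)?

172300

Δ: 54  254  886  2334  5102  9814  17214  28166
Δ²: 200  632  1448  2768  4712  7400  10952
Δ³: 432  816  1320  1944  2688  3552
Δ⁴: 384  504  624  744  864
Δ⁵: 120  120  120  120
The fifth differences are constant (120).
864 + 120 = 984;  3552 + 984 = 4536;  10952 + 4536 = 15488;  28166 + 15488 = 43654;  63864 + 43654 = 107518
984 + 120 = 1104;  4536 + 1104 = 5640;  15488 + 5640 = 21128;  43654 + 21128 = 64782;  107518 + 64782 = 172300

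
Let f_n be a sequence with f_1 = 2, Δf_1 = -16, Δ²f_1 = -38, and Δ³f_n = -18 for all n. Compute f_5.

-362

Build the table forward from the leading diagonal:
Δ³: -18, -18, -18, -18, -18
Δ²: -38, -56, -74, -92, -110
Δ: -16, -54, -110, -184, -276
f: 2, -14, -68, -178, -362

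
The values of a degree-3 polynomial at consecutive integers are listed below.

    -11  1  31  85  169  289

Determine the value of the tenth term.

1249

12 , 30 , 54 , 84 , 120
18 , 24 , 30 , 36
6 , 6 , 6
Third differences constant at 6.
36 + 6 = 42;  120 + 42 = 162;  289 + 162 = 451
42 + 6 = 48;  162 + 48 = 210;  451 + 210 = 661
48 + 6 = 54;  210 + 54 = 264;  661 + 264 = 925
54 + 6 = 60;  264 + 60 = 324;  925 + 324 = 1249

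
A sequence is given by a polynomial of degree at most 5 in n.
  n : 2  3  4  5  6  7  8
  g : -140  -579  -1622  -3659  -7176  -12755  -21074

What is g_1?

First differences: -439, -1043, -2037, -3517, -5579, -8319
Second differences: -604, -994, -1480, -2062, -2740
Third differences: -390, -486, -582, -678
Fourth differences: -96, -96, -96
The fourth differences are constant at -96.
Work back: -390 + 96 = -294;  -604 + 294 = -310;  -439 + 310 = -129;  -140 + 129 = -11

-11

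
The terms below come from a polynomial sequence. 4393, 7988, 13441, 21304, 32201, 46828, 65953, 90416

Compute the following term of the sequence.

121129

First differences: 3595, 5453, 7863, 10897, 14627, 19125, 24463
Second differences: 1858, 2410, 3034, 3730, 4498, 5338
Third differences: 552, 624, 696, 768, 840
Fourth differences: 72, 72, 72, 72
The fourth differences are constant (72).
840 + 72 = 912;  5338 + 912 = 6250;  24463 + 6250 = 30713;  90416 + 30713 = 121129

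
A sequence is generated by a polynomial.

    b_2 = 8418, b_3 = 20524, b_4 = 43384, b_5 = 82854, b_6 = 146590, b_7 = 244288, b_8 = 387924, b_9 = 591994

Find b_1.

2770

First differences: 12106, 22860, 39470, 63736, 97698, 143636, 204070
Second differences: 10754, 16610, 24266, 33962, 45938, 60434
Third differences: 5856, 7656, 9696, 11976, 14496
Fourth differences: 1800, 2040, 2280, 2520
Fifth differences: 240, 240, 240
The fifth differences are constant at 240.
Work back: 1800 − 240 = 1560;  5856 − 1560 = 4296;  10754 − 4296 = 6458;  12106 − 6458 = 5648;  8418 − 5648 = 2770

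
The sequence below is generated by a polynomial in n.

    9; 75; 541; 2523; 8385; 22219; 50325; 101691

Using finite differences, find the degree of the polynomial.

D1: 66, 466, 1982, 5862, 13834, 28106, 51366
D2: 400, 1516, 3880, 7972, 14272, 23260
D3: 1116, 2364, 4092, 6300, 8988
D4: 1248, 1728, 2208, 2688
D5: 480, 480, 480
The fifth differences are constant, so the polynomial has degree 5.

5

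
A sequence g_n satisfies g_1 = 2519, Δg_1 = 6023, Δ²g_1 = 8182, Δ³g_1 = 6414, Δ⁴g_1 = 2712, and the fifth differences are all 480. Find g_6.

Build the table forward from the leading diagonal:
D5: 480  480  480  480  480  480
D4: 2712  3192  3672  4152  4632  5112
D3: 6414  9126  12318  15990  20142  24774
D2: 8182  14596  23722  36040  52030  72172
D1: 6023  14205  28801  52523  88563  140593
g: 2519  8542  22747  51548  104071  192634

192634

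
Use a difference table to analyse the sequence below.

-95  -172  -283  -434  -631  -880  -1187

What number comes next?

-1558

First differences: -77  -111  -151  -197  -249  -307
Second differences: -34  -40  -46  -52  -58
Third differences: -6  -6  -6  -6
Third differences constant at -6.
-58 − 6 = -64;  -307 − 64 = -371;  -1187 − 371 = -1558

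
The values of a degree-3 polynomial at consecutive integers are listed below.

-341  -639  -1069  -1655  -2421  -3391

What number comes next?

-4589

Δ: -298, -430, -586, -766, -970
Δ²: -132, -156, -180, -204
Δ³: -24, -24, -24
The third differences are constant (-24).
-204 − 24 = -228;  -970 − 228 = -1198;  -3391 − 1198 = -4589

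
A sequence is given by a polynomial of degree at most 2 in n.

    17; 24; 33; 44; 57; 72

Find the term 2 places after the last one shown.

Δ: 7, 9, 11, 13, 15
Δ²: 2, 2, 2, 2
Second differences constant at 2.
15 + 2 = 17;  72 + 17 = 89
17 + 2 = 19;  89 + 19 = 108

108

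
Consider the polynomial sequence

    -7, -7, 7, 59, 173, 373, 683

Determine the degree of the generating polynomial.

3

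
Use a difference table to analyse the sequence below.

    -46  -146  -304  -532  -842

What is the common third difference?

D1: -100, -158, -228, -310
D2: -58, -70, -82
D3: -12, -12

-12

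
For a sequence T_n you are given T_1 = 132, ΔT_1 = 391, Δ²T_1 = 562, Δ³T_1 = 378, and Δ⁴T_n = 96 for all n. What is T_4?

3369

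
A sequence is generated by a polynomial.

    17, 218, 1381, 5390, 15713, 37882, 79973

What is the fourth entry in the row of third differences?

First differences: 201, 1163, 4009, 10323, 22169, 42091
Second differences: 962, 2846, 6314, 11846, 19922
Third differences: 1884, 3468, 5532, 8076
Fourth differences: 1584, 2064, 2544
Fifth differences: 480, 480

8076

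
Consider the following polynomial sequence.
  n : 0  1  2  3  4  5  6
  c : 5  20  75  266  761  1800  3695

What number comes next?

6830

D1: 15, 55, 191, 495, 1039, 1895
D2: 40, 136, 304, 544, 856
D3: 96, 168, 240, 312
D4: 72, 72, 72
Constant fourth difference = 72, so extend:
312 + 72 = 384;  856 + 384 = 1240;  1895 + 1240 = 3135;  3695 + 3135 = 6830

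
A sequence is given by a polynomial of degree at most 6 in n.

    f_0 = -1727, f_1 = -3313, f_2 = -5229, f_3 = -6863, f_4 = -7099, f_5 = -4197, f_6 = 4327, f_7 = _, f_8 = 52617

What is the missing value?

21821

Using the first 7 terms:
-1586, -1916, -1634, -236, 2902, 8524
-330, 282, 1398, 3138, 5622
612, 1116, 1740, 2484
504, 624, 744
120, 120
Constant fifth difference = 120.
Extend forward: 744 + 120 = 864;  2484 + 864 = 3348;  5622 + 3348 = 8970;  8524 + 8970 = 17494;  4327 + 17494 = 21821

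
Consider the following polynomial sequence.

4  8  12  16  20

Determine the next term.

24

D1: 4, 4, 4, 4
Constant first difference = 4, so extend:
20 + 4 = 24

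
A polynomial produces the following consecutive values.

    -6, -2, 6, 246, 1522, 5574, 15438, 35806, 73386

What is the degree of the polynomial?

First differences: 4, 8, 240, 1276, 4052, 9864, 20368, 37580
Second differences: 4, 232, 1036, 2776, 5812, 10504, 17212
Third differences: 228, 804, 1740, 3036, 4692, 6708
Fourth differences: 576, 936, 1296, 1656, 2016
Fifth differences: 360, 360, 360, 360
The fifth differences are constant, so the polynomial has degree 5.

5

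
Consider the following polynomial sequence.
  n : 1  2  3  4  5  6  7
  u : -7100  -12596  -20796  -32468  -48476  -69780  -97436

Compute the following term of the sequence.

First differences: -5496, -8200, -11672, -16008, -21304, -27656
Second differences: -2704, -3472, -4336, -5296, -6352
Third differences: -768, -864, -960, -1056
Fourth differences: -96, -96, -96
Fourth differences constant at -96.
-1056 − 96 = -1152;  -6352 − 1152 = -7504;  -27656 − 7504 = -35160;  -97436 − 35160 = -132596

-132596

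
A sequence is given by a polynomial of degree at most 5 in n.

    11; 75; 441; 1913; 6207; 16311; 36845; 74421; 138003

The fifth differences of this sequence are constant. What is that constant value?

360

D1: 64, 366, 1472, 4294, 10104, 20534, 37576, 63582
D2: 302, 1106, 2822, 5810, 10430, 17042, 26006
D3: 804, 1716, 2988, 4620, 6612, 8964
D4: 912, 1272, 1632, 1992, 2352
D5: 360, 360, 360, 360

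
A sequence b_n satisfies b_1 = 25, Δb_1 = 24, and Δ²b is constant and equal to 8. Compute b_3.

81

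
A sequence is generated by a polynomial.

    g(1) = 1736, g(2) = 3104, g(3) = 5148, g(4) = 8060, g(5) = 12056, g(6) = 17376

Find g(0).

876

Δ: 1368, 2044, 2912, 3996, 5320
Δ²: 676, 868, 1084, 1324
Δ³: 192, 216, 240
Δ⁴: 24, 24
The fourth differences are constant at 24.
Work back: 192 − 24 = 168;  676 − 168 = 508;  1368 − 508 = 860;  1736 − 860 = 876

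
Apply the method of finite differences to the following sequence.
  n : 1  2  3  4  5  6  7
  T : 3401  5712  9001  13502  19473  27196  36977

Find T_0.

1858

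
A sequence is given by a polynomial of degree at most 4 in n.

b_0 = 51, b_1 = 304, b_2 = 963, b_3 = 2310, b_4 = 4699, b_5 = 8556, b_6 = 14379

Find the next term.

First differences: 253, 659, 1347, 2389, 3857, 5823
Second differences: 406, 688, 1042, 1468, 1966
Third differences: 282, 354, 426, 498
Fourth differences: 72, 72, 72
The fourth differences are constant (72).
498 + 72 = 570;  1966 + 570 = 2536;  5823 + 2536 = 8359;  14379 + 8359 = 22738

22738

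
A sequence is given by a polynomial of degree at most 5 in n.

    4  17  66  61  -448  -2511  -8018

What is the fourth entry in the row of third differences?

-1890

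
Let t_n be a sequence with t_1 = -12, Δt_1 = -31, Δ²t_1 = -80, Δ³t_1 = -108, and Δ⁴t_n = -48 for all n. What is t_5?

-1096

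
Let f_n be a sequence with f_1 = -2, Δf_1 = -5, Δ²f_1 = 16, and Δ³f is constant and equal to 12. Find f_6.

253

Build the table forward from the leading diagonal:
D3: 12  12  12  12  12  12
D2: 16  28  40  52  64  76
D1: -5  11  39  79  131  195
f: -2  -7  4  43  122  253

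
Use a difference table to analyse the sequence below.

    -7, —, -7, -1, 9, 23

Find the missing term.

Using the last 4 terms:
First differences: 6, 10, 14
Second differences: 4, 4
Constant second difference = 4.
Extend backward: 6 − 4 = 2;  -7 − 2 = -9

-9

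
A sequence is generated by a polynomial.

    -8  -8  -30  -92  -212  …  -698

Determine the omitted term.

Using the first 5 terms:
Δ: 0  -22  -62  -120
Δ²: -22  -40  -58
Δ³: -18  -18
Constant third difference = -18.
Extend forward: -58 − 18 = -76;  -120 − 76 = -196;  -212 − 196 = -408

-408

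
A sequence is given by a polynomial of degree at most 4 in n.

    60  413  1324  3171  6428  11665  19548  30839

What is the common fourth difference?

First differences: 353, 911, 1847, 3257, 5237, 7883, 11291
Second differences: 558, 936, 1410, 1980, 2646, 3408
Third differences: 378, 474, 570, 666, 762
Fourth differences: 96, 96, 96, 96

96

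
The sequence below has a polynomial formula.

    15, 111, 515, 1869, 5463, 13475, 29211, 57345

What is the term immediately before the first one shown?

Δ: 96  404  1354  3594  8012  15736  28134
Δ²: 308  950  2240  4418  7724  12398
Δ³: 642  1290  2178  3306  4674
Δ⁴: 648  888  1128  1368
Δ⁵: 240  240  240
The fifth differences are constant at 240.
Work back: 648 − 240 = 408;  642 − 408 = 234;  308 − 234 = 74;  96 − 74 = 22;  15 − 22 = -7

-7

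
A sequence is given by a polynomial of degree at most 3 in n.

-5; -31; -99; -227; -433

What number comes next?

-735

Δ: -26, -68, -128, -206
Δ²: -42, -60, -78
Δ³: -18, -18
The third differences are constant (-18).
-78 − 18 = -96;  -206 − 96 = -302;  -433 − 302 = -735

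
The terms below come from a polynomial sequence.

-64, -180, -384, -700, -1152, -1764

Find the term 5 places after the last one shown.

-8064

First differences: -116  -204  -316  -452  -612
Second differences: -88  -112  -136  -160
Third differences: -24  -24  -24
Third differences constant at -24.
-160 − 24 = -184;  -612 − 184 = -796;  -1764 − 796 = -2560
-184 − 24 = -208;  -796 − 208 = -1004;  -2560 − 1004 = -3564
-208 − 24 = -232;  -1004 − 232 = -1236;  -3564 − 1236 = -4800
-232 − 24 = -256;  -1236 − 256 = -1492;  -4800 − 1492 = -6292
-256 − 24 = -280;  -1492 − 280 = -1772;  -6292 − 1772 = -8064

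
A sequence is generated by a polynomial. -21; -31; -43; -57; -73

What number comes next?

-91

Δ: -10, -12, -14, -16
Δ²: -2, -2, -2
The second differences are constant (-2).
-16 − 2 = -18;  -73 − 18 = -91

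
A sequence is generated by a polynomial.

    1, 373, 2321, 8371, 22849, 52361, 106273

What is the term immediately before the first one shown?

-1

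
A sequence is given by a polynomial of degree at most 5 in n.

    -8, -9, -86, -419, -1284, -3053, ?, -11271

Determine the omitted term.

-6194

Using the first 6 terms:
-1  -77  -333  -865  -1769
-76  -256  -532  -904
-180  -276  -372
-96  -96
Constant fourth difference = -96.
Extend forward: -372 − 96 = -468;  -904 − 468 = -1372;  -1769 − 1372 = -3141;  -3053 − 3141 = -6194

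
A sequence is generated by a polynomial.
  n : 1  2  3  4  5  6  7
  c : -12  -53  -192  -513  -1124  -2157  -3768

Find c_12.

-41, -139, -321, -611, -1033, -1611
-98, -182, -290, -422, -578
-84, -108, -132, -156
-24, -24, -24
The fourth differences are constant (-24).
-156 − 24 = -180;  -578 − 180 = -758;  -1611 − 758 = -2369;  -3768 − 2369 = -6137
-180 − 24 = -204;  -758 − 204 = -962;  -2369 − 962 = -3331;  -6137 − 3331 = -9468
-204 − 24 = -228;  -962 − 228 = -1190;  -3331 − 1190 = -4521;  -9468 − 4521 = -13989
-228 − 24 = -252;  -1190 − 252 = -1442;  -4521 − 1442 = -5963;  -13989 − 5963 = -19952
-252 − 24 = -276;  -1442 − 276 = -1718;  -5963 − 1718 = -7681;  -19952 − 7681 = -27633

-27633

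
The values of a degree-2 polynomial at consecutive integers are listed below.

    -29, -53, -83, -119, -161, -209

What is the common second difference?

Δ: -24, -30, -36, -42, -48
Δ²: -6, -6, -6, -6

-6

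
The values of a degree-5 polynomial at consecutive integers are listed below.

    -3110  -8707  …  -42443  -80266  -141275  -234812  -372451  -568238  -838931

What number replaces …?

-20456

Using the last 7 terms:
First differences: -37823, -61009, -93537, -137639, -195787, -270693
Second differences: -23186, -32528, -44102, -58148, -74906
Third differences: -9342, -11574, -14046, -16758
Fourth differences: -2232, -2472, -2712
Fifth differences: -240, -240
Constant fifth difference = -240.
Extend backward: -2232 + 240 = -1992;  -9342 + 1992 = -7350;  -23186 + 7350 = -15836;  -37823 + 15836 = -21987;  -42443 + 21987 = -20456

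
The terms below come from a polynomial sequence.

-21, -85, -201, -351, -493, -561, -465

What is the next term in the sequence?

-91

D1: -64  -116  -150  -142  -68  96
D2: -52  -34  8  74  164
D3: 18  42  66  90
D4: 24  24  24
The fourth differences are constant (24).
90 + 24 = 114;  164 + 114 = 278;  96 + 278 = 374;  -465 + 374 = -91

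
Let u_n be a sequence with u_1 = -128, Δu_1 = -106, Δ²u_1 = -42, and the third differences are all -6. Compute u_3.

-382

Build the table forward from the leading diagonal:
D3: -6  -6  -6
D2: -42  -48  -54
D1: -106  -148  -196
u: -128  -234  -382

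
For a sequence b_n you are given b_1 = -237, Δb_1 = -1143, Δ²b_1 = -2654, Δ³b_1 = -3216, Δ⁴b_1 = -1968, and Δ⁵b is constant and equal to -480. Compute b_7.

-143625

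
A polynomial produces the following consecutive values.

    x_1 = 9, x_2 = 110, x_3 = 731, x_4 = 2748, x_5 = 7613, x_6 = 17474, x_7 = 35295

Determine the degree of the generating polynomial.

5

D1: 101, 621, 2017, 4865, 9861, 17821
D2: 520, 1396, 2848, 4996, 7960
D3: 876, 1452, 2148, 2964
D4: 576, 696, 816
D5: 120, 120
The fifth differences are constant, so the polynomial has degree 5.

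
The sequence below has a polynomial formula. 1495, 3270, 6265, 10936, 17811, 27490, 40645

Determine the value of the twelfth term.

187120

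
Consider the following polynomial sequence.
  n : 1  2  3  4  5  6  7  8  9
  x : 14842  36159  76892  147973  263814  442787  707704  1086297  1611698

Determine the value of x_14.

Δ: 21317 , 40733 , 71081 , 115841 , 178973 , 264917 , 378593 , 525401
Δ²: 19416 , 30348 , 44760 , 63132 , 85944 , 113676 , 146808
Δ³: 10932 , 14412 , 18372 , 22812 , 27732 , 33132
Δ⁴: 3480 , 3960 , 4440 , 4920 , 5400
Δ⁵: 480 , 480 , 480 , 480
Constant fifth difference = 480, so extend:
5400 + 480 = 5880;  33132 + 5880 = 39012;  146808 + 39012 = 185820;  525401 + 185820 = 711221;  1611698 + 711221 = 2322919
5880 + 480 = 6360;  39012 + 6360 = 45372;  185820 + 45372 = 231192;  711221 + 231192 = 942413;  2322919 + 942413 = 3265332
6360 + 480 = 6840;  45372 + 6840 = 52212;  231192 + 52212 = 283404;  942413 + 283404 = 1225817;  3265332 + 1225817 = 4491149
6840 + 480 = 7320;  52212 + 7320 = 59532;  283404 + 59532 = 342936;  1225817 + 342936 = 1568753;  4491149 + 1568753 = 6059902
7320 + 480 = 7800;  59532 + 7800 = 67332;  342936 + 67332 = 410268;  1568753 + 410268 = 1979021;  6059902 + 1979021 = 8038923

8038923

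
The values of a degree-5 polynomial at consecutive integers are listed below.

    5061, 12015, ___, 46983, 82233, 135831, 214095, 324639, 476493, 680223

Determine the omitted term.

24939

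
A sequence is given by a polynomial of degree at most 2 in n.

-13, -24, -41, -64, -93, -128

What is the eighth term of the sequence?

Δ: -11, -17, -23, -29, -35
Δ²: -6, -6, -6, -6
Constant second difference = -6, so extend:
-35 − 6 = -41;  -128 − 41 = -169
-41 − 6 = -47;  -169 − 47 = -216

-216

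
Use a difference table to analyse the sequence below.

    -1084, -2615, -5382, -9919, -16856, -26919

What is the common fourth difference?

D1: -1531, -2767, -4537, -6937, -10063
D2: -1236, -1770, -2400, -3126
D3: -534, -630, -726
D4: -96, -96

-96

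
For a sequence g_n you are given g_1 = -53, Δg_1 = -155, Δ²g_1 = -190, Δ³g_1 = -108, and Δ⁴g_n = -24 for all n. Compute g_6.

Build the table forward from the leading diagonal:
Fourth differences: -24, -24, -24, -24, -24, -24
Third differences: -108, -132, -156, -180, -204, -228
Second differences: -190, -298, -430, -586, -766, -970
First differences: -155, -345, -643, -1073, -1659, -2425
g: -53, -208, -553, -1196, -2269, -3928

-3928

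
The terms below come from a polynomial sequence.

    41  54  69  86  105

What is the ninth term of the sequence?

D1: 13, 15, 17, 19
D2: 2, 2, 2
Constant second difference = 2, so extend:
19 + 2 = 21;  105 + 21 = 126
21 + 2 = 23;  126 + 23 = 149
23 + 2 = 25;  149 + 25 = 174
25 + 2 = 27;  174 + 27 = 201

201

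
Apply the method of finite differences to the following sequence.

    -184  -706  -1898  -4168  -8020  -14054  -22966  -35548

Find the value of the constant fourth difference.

-96

D1: -522, -1192, -2270, -3852, -6034, -8912, -12582
D2: -670, -1078, -1582, -2182, -2878, -3670
D3: -408, -504, -600, -696, -792
D4: -96, -96, -96, -96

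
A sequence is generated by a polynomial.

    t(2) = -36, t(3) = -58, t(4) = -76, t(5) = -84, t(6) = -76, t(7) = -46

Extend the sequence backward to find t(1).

-16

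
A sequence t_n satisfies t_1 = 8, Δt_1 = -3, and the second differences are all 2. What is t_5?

Build the table forward from the leading diagonal:
D2: 2, 2, 2, 2, 2
D1: -3, -1, 1, 3, 5
t: 8, 5, 4, 5, 8

8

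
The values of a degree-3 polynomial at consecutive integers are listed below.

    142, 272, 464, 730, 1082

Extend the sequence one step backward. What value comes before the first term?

Δ: 130, 192, 266, 352
Δ²: 62, 74, 86
Δ³: 12, 12
The third differences are constant at 12.
Work back: 62 − 12 = 50;  130 − 50 = 80;  142 − 80 = 62

62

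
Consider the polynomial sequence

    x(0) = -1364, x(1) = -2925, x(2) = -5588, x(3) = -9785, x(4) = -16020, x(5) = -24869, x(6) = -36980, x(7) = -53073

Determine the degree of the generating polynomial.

4

Δ: -1561, -2663, -4197, -6235, -8849, -12111, -16093
Δ²: -1102, -1534, -2038, -2614, -3262, -3982
Δ³: -432, -504, -576, -648, -720
Δ⁴: -72, -72, -72, -72
The fourth differences are constant, so the polynomial has degree 4.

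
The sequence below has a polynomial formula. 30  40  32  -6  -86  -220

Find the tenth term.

First differences: 10, -8, -38, -80, -134
Second differences: -18, -30, -42, -54
Third differences: -12, -12, -12
Third differences constant at -12.
-54 − 12 = -66;  -134 − 66 = -200;  -220 − 200 = -420
-66 − 12 = -78;  -200 − 78 = -278;  -420 − 278 = -698
-78 − 12 = -90;  -278 − 90 = -368;  -698 − 368 = -1066
-90 − 12 = -102;  -368 − 102 = -470;  -1066 − 470 = -1536

-1536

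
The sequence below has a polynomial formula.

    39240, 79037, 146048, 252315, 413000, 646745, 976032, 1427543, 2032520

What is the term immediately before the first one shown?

17375

Δ: 39797, 67011, 106267, 160685, 233745, 329287, 451511, 604977
Δ²: 27214, 39256, 54418, 73060, 95542, 122224, 153466
Δ³: 12042, 15162, 18642, 22482, 26682, 31242
Δ⁴: 3120, 3480, 3840, 4200, 4560
Δ⁵: 360, 360, 360, 360
The fifth differences are constant at 360.
Work back: 3120 − 360 = 2760;  12042 − 2760 = 9282;  27214 − 9282 = 17932;  39797 − 17932 = 21865;  39240 − 21865 = 17375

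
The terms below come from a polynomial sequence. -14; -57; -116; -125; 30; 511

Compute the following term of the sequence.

D1: -43  -59  -9  155  481
D2: -16  50  164  326
D3: 66  114  162
D4: 48  48
The fourth differences are constant (48).
162 + 48 = 210;  326 + 210 = 536;  481 + 536 = 1017;  511 + 1017 = 1528

1528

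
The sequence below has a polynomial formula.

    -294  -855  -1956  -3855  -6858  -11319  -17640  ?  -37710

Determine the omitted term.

Using the first 7 terms:
D1: -561  -1101  -1899  -3003  -4461  -6321
D2: -540  -798  -1104  -1458  -1860
D3: -258  -306  -354  -402
D4: -48  -48  -48
Constant fourth difference = -48.
Extend forward: -402 − 48 = -450;  -1860 − 450 = -2310;  -6321 − 2310 = -8631;  -17640 − 8631 = -26271

-26271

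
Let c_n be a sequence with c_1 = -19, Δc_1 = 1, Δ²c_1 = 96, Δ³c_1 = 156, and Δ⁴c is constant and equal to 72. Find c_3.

Build the table forward from the leading diagonal:
D4: 72, 72, 72
D3: 156, 228, 300
D2: 96, 252, 480
D1: 1, 97, 349
c: -19, -18, 79

79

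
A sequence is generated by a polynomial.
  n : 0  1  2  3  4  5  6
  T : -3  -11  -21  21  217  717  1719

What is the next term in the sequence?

3469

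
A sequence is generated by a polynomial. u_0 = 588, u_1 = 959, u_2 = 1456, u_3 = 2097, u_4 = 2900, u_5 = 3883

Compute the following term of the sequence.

371  497  641  803  983
126  144  162  180
18  18  18
Third differences constant at 18.
180 + 18 = 198;  983 + 198 = 1181;  3883 + 1181 = 5064

5064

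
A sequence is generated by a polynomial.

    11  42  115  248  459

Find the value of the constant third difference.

18

Δ: 31, 73, 133, 211
Δ²: 42, 60, 78
Δ³: 18, 18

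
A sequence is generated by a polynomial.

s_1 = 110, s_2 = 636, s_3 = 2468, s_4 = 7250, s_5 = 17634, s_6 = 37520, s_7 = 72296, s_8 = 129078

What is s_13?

526  1832  4782  10384  19886  34776  56782
1306  2950  5602  9502  14890  22006
1644  2652  3900  5388  7116
1008  1248  1488  1728
240  240  240
Constant fifth difference = 240, so extend:
1728 + 240 = 1968;  7116 + 1968 = 9084;  22006 + 9084 = 31090;  56782 + 31090 = 87872;  129078 + 87872 = 216950
1968 + 240 = 2208;  9084 + 2208 = 11292;  31090 + 11292 = 42382;  87872 + 42382 = 130254;  216950 + 130254 = 347204
2208 + 240 = 2448;  11292 + 2448 = 13740;  42382 + 13740 = 56122;  130254 + 56122 = 186376;  347204 + 186376 = 533580
2448 + 240 = 2688;  13740 + 2688 = 16428;  56122 + 16428 = 72550;  186376 + 72550 = 258926;  533580 + 258926 = 792506
2688 + 240 = 2928;  16428 + 2928 = 19356;  72550 + 19356 = 91906;  258926 + 91906 = 350832;  792506 + 350832 = 1143338

1143338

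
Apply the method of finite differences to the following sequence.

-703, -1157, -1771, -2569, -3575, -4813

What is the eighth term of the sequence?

First differences: -454, -614, -798, -1006, -1238
Second differences: -160, -184, -208, -232
Third differences: -24, -24, -24
Constant third difference = -24, so extend:
-232 − 24 = -256;  -1238 − 256 = -1494;  -4813 − 1494 = -6307
-256 − 24 = -280;  -1494 − 280 = -1774;  -6307 − 1774 = -8081

-8081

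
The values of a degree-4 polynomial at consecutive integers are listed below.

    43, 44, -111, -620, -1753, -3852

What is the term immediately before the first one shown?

Δ: 1, -155, -509, -1133, -2099
Δ²: -156, -354, -624, -966
Δ³: -198, -270, -342
Δ⁴: -72, -72
The fourth differences are constant at -72.
Work back: -198 + 72 = -126;  -156 + 126 = -30;  1 + 30 = 31;  43 − 31 = 12

12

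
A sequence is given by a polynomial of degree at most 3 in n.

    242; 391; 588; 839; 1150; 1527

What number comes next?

1976

First differences: 149 , 197 , 251 , 311 , 377
Second differences: 48 , 54 , 60 , 66
Third differences: 6 , 6 , 6
Third differences constant at 6.
66 + 6 = 72;  377 + 72 = 449;  1527 + 449 = 1976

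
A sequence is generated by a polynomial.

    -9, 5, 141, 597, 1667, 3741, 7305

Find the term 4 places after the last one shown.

14, 136, 456, 1070, 2074, 3564
122, 320, 614, 1004, 1490
198, 294, 390, 486
96, 96, 96
Fourth differences constant at 96.
486 + 96 = 582;  1490 + 582 = 2072;  3564 + 2072 = 5636;  7305 + 5636 = 12941
582 + 96 = 678;  2072 + 678 = 2750;  5636 + 2750 = 8386;  12941 + 8386 = 21327
678 + 96 = 774;  2750 + 774 = 3524;  8386 + 3524 = 11910;  21327 + 11910 = 33237
774 + 96 = 870;  3524 + 870 = 4394;  11910 + 4394 = 16304;  33237 + 16304 = 49541

49541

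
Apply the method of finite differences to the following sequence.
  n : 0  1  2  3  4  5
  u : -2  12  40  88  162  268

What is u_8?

838

Δ: 14  28  48  74  106
Δ²: 14  20  26  32
Δ³: 6  6  6
Constant third difference = 6, so extend:
32 + 6 = 38;  106 + 38 = 144;  268 + 144 = 412
38 + 6 = 44;  144 + 44 = 188;  412 + 188 = 600
44 + 6 = 50;  188 + 50 = 238;  600 + 238 = 838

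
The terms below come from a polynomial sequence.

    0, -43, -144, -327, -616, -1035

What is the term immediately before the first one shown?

9

Δ: -43, -101, -183, -289, -419
Δ²: -58, -82, -106, -130
Δ³: -24, -24, -24
The third differences are constant at -24.
Work back: -58 + 24 = -34;  -43 + 34 = -9;  0 + 9 = 9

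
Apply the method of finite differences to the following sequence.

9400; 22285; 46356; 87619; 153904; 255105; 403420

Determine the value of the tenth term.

1292629

D1: 12885, 24071, 41263, 66285, 101201, 148315
D2: 11186, 17192, 25022, 34916, 47114
D3: 6006, 7830, 9894, 12198
D4: 1824, 2064, 2304
D5: 240, 240
The fifth differences are constant (240).
2304 + 240 = 2544;  12198 + 2544 = 14742;  47114 + 14742 = 61856;  148315 + 61856 = 210171;  403420 + 210171 = 613591
2544 + 240 = 2784;  14742 + 2784 = 17526;  61856 + 17526 = 79382;  210171 + 79382 = 289553;  613591 + 289553 = 903144
2784 + 240 = 3024;  17526 + 3024 = 20550;  79382 + 20550 = 99932;  289553 + 99932 = 389485;  903144 + 389485 = 1292629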